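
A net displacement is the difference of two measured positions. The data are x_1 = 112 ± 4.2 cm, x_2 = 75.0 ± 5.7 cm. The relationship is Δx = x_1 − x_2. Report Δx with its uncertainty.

37.0 ± 7.08 cm

Δx is a linear combination, so absolute uncertainties add in quadrature:
  (δx_1)² = 17.6;  (δx_2)² = 32.5
δΔx = √(50.1) = 7.08 cm
Δx = 37.0 cm.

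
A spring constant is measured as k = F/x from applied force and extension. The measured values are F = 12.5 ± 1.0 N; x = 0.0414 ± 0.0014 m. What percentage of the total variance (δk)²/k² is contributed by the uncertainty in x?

(δk/k)² = (1·δF/F)² + (-1·δx/x)²
  F term: (1×0.0800)² = 0.00640
  x term: (-1×0.0338)² = 0.00114
Total = 0.00754. Share from x = 0.00114/0.00754 = 0.152.

15.2%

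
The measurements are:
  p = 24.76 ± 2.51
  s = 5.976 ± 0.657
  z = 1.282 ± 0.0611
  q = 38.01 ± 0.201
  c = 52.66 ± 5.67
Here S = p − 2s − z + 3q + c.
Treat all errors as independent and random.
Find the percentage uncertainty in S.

Sums and differences: (δS)² = Σ (cᵢ δxᵢ)².
  (δp)² = 6.30;  (2·δs)² = 1.73;  (δz)² = 0.00373;  (3·δq)² = 0.364;  (δc)² = 32.1
δS = √(40.5) = 6.37
S = 178.2, so δS/S = 6.37/178.2 = 0.0357.

3.57%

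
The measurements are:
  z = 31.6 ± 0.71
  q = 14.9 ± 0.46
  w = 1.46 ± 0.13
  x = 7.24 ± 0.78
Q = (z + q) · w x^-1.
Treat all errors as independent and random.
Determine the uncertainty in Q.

1.32

Let u = z + q = 46.5. δu = √(δz² + δq²) = √(0.504 + 0.212) = 0.846, so δu/u = 0.0182.
Q is then a monomial in u, w, x:
δQ/Q = √((δu/u)² + (1·δw/w)² + (-1·δx/x)²) = √(0.000331 + 0.00793 + 0.0116) = 0.141
Q = 9.38, so δQ = 0.141 × 9.38 = 1.32.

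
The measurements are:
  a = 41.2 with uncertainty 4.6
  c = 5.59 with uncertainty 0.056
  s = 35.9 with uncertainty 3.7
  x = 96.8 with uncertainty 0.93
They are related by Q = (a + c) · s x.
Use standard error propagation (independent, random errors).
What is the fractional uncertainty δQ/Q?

0.143

Let u = a + c = 46.8. δu = √(δa² + δc²) = √(21.2 + 0.00314) = 4.60, so δu/u = 0.0983.
Q is then a monomial in u, s, x:
δQ/Q = √((δu/u)² + (1·δs/s)² + (1·δx/x)²) = √(0.00967 + 0.0106 + 9.23e-05) = 0.143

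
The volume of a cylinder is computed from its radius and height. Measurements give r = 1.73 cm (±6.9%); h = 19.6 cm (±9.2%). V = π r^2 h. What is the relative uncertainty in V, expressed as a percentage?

V is a product of powers, so relative uncertainties combine in quadrature:
  (2·δr/r)² = (2×0.0690)² = 0.0190;  (1·δh/h)² = (1×0.0920)² = 0.00846
δV/V = √(0.0275) = 0.166

16.6%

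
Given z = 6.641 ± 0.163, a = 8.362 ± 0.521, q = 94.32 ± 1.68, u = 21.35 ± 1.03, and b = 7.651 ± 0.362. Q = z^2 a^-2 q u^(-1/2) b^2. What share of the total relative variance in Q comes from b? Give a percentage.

32.2%

(δQ/Q)² = (2·δz/z)² + (-2·δa/a)² + (1·δq/q)² + (−½·δu/u)² + (2·δb/b)²
  z term: (2×0.0245)² = 0.00241
  a term: (-2×0.0623)² = 0.0155
  q term: (1×0.0178)² = 0.000317
  u term: (-0.5×0.0482)² = 0.000582
  b term: (2×0.0473)² = 0.00895
Total = 0.0278. Share from b = 0.00895/0.0278 = 0.322.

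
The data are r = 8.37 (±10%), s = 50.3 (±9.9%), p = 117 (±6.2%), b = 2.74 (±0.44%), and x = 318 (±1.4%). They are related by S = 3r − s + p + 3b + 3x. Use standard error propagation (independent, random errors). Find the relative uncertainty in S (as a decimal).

S is a linear combination, so absolute uncertainties add in quadrature:
  (3·δr)² = 6.31;  (δs)² = 24.8;  (δp)² = 52.6;  (3·δb)² = 0.00131;  (3·δx)² = 178
δS = √(262) = 16.2
S = 1050, so δS/S = 16.2/1050 = 0.0154.

0.0154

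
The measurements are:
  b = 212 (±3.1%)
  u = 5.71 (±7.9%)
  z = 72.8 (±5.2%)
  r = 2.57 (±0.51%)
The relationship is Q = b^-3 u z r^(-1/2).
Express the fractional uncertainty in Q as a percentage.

13.3%

Since Q is a product/quotient, work with relative uncertainties:
  (-3·δb/b)² = (-3×0.0310)² = 0.00865;  (1·δu/u)² = (1×0.0790)² = 0.00624;  (1·δz/z)² = (1×0.0520)² = 0.00270;  (−½·δr/r)² = (-0.5×0.00510)² = 6.5e-06
δQ/Q = √(0.0176) = 0.133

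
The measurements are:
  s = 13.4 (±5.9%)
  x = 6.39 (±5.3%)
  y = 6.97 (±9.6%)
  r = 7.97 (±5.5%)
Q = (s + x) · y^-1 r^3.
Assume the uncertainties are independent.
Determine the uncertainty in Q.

Let u = s + x = 19.8. δu = √(δs² + δx²) = √(0.625 + 0.115) = 0.860, so δu/u = 0.0435.
Q is then a monomial in u, y, r:
δQ/Q = √((δu/u)² + (-1·δy/y)² + (3·δr/r)²) = √(0.00189 + 0.00922 + 0.0272) = 0.196
Q = 1440, so δQ = 0.196 × 1440 = 281.

281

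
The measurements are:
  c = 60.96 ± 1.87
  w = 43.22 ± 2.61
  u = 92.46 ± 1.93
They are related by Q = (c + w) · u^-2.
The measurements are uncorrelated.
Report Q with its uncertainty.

Let h = c + w = 104.2. δh = √(δc² + δw²) = √(3.50 + 6.81) = 3.21, so δh/h = 0.0308.
Q is then a monomial in h, u:
δQ/Q = √((δh/h)² + (-2·δu/u)²) = √(0.000950 + 0.00174) = 0.0519
Q = 0.01219, so δQ = 0.0519 × 0.01219 = 0.000632.

0.01219 ± 0.000632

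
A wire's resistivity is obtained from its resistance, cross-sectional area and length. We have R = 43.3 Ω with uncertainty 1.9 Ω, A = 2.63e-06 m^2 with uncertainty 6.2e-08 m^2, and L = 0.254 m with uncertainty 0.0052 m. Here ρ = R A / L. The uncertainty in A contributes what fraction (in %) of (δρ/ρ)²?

(δρ/ρ)² = (1·δR/R)² + (1·δA/A)² + (-1·δL/L)²
  R term: (1×0.0439)² = 0.00193
  A term: (1×0.0236)² = 0.000556
  L term: (-1×0.0205)² = 0.000419
Total = 0.00290. Share from A = 0.000556/0.00290 = 0.192.

19.2%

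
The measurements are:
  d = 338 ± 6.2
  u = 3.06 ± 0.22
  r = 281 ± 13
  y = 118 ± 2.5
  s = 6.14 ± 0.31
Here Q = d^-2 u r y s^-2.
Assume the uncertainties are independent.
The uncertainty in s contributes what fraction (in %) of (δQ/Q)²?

52.8%

(δQ/Q)² = (-2·δd/d)² + (1·δu/u)² + (1·δr/r)² + (1·δy/y)² + (-2·δs/s)²
  d term: (-2×0.0183)² = 0.00135
  u term: (1×0.0719)² = 0.00517
  r term: (1×0.0463)² = 0.00214
  y term: (1×0.0212)² = 0.000449
  s term: (-2×0.0505)² = 0.0102
Total = 0.0193. Share from s = 0.0102/0.0193 = 0.528.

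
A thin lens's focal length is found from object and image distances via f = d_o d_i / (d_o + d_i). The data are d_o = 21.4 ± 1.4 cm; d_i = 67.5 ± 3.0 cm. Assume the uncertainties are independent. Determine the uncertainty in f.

∂f/∂d_o = (d_i/(d_o+d_i))² = 0.577;  ∂f/∂d_i = (d_o/(d_o+d_i))² = 0.0579
δf = √((∂f/∂d_o · δd_o)² + (∂f/∂d_i · δd_i)²) = √(0.651 + 0.0302) = 0.826 cm

0.826 cm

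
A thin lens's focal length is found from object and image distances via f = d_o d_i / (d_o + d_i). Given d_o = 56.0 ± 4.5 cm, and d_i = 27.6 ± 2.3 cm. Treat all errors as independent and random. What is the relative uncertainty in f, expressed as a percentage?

∂f/∂d_o = (d_i/(d_o+d_i))² = 0.109;  ∂f/∂d_i = (d_o/(d_o+d_i))² = 0.449
δf = √((∂f/∂d_o · δd_o)² + (∂f/∂d_i · δd_i)²) = √(0.241 + 1.07) = 1.14 cm
f = 18.5 cm, so δf/f = 1.14/18.5 = 0.0618.

6.18%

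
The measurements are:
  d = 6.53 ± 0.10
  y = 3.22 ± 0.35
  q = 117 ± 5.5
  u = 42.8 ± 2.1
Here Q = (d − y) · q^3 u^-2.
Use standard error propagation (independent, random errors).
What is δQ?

590

Let w = d − y = 3.31. δw = √(δd² + δy²) = √(0.0100 + 0.122) = 0.364, so δw/w = 0.110.
Q is then a monomial in w, q, u:
δQ/Q = √((δw/w)² + (3·δq/q)² + (-2·δu/u)²) = √(0.0121 + 0.0199 + 0.00963) = 0.204
Q = 2890, so δQ = 0.204 × 2890 = 590.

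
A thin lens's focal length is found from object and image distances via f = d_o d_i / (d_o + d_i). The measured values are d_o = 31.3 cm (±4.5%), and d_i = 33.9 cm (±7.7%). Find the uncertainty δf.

0.712 cm

∂f/∂d_o = (d_i/(d_o+d_i))² = 0.270;  ∂f/∂d_i = (d_o/(d_o+d_i))² = 0.230
δf = √((∂f/∂d_o · δd_o)² + (∂f/∂d_i · δd_i)²) = √(0.145 + 0.362) = 0.712 cm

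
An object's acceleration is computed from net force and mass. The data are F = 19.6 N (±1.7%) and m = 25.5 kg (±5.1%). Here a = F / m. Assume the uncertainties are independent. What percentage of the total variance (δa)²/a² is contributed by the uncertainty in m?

(δa/a)² = (1·δF/F)² + (-1·δm/m)²
  F term: (1×0.0170)² = 0.000289
  m term: (-1×0.0510)² = 0.00260
Total = 0.00289. Share from m = 0.00260/0.00289 = 0.900.

90.0%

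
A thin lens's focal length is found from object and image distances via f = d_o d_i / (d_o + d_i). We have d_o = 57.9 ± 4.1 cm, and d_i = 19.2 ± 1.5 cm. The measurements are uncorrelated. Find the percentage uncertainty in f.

6.13%

∂f/∂d_o = (d_i/(d_o+d_i))² = 0.0620;  ∂f/∂d_i = (d_o/(d_o+d_i))² = 0.564
δf = √((∂f/∂d_o · δd_o)² + (∂f/∂d_i · δd_i)²) = √(0.0646 + 0.716) = 0.883 cm
f = 14.4 cm, so δf/f = 0.883/14.4 = 0.0613.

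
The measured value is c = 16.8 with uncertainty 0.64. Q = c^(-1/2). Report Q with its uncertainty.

0.244 ± 0.00465

Q ∝ c^(-1/2), so δQ/Q = |−½| · δc/c = 0.5 × 0.0381 = 0.0190.
Q = 0.244, so δQ = 0.0190 × 0.244 = 0.00465.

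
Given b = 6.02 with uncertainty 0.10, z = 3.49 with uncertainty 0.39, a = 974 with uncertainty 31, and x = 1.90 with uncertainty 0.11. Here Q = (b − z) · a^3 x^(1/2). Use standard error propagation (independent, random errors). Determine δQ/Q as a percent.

Let u = b − z = 2.53. δu = √(δb² + δz²) = √(0.0100 + 0.152) = 0.403, so δu/u = 0.159.
Q is then a monomial in u, a, x:
δQ/Q = √((δu/u)² + (3·δa/a)² + (½·δx/x)²) = √(0.0253 + 0.00912 + 0.000838) = 0.188

18.8%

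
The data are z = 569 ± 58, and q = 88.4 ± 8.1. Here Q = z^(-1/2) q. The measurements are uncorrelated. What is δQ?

0.389

Q is a product of powers, so relative uncertainties combine in quadrature:
  (−½·δz/z)² = (-0.5×0.102)² = 0.00260;  (1·δq/q)² = (1×0.0916)² = 0.00840
δQ/Q = √(0.0110) = 0.105
Q = 3.71, so δQ = 0.105 × 3.71 = 0.389.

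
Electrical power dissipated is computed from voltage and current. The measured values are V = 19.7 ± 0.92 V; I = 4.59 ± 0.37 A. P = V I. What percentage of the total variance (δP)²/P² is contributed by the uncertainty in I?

(δP/P)² = (1·δV/V)² + (1·δI/I)²
  V term: (1×0.0467)² = 0.00218
  I term: (1×0.0806)² = 0.00650
Total = 0.00868. Share from I = 0.00650/0.00868 = 0.749.

74.9%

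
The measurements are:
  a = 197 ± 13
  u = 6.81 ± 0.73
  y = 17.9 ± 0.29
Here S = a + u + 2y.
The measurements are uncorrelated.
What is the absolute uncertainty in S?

13.0

Each term contributes (cᵢ δxᵢ)² to (δS)²:
  (δa)² = 169;  (δu)² = 0.533;  (2·δy)² = 0.336
δS = √(170) = 13.0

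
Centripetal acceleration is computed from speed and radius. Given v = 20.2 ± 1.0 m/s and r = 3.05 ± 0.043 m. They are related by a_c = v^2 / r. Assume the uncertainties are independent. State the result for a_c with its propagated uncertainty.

a_c is a product of powers, so relative uncertainties combine in quadrature:
  (2·δv/v)² = (2×0.0495)² = 0.00980;  (-1·δr/r)² = (-1×0.0141)² = 0.000199
δa_c/a_c = √(0.0100) = 0.100
a_c = 134 m/s^2, so δa_c = 0.100 × 134 = 13.4 m/s^2.

134 ± 13.4 m/s^2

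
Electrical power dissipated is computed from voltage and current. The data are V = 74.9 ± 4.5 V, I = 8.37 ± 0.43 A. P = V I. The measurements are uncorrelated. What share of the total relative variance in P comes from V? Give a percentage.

(δP/P)² = (1·δV/V)² + (1·δI/I)²
  V term: (1×0.0601)² = 0.00361
  I term: (1×0.0514)² = 0.00264
Total = 0.00625. Share from V = 0.00361/0.00625 = 0.578.

57.8%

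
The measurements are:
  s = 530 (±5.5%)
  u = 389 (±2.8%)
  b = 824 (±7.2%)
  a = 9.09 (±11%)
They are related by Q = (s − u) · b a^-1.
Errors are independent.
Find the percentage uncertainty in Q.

Let w = s − u = 141. δw = √(δs² + δu²) = √(850 + 119) = 31.1, so δw/w = 0.221.
Q is then a monomial in w, b, a:
δQ/Q = √((δw/w)² + (1·δb/b)² + (-1·δa/a)²) = √(0.0487 + 0.00518 + 0.0121) = 0.257

25.7%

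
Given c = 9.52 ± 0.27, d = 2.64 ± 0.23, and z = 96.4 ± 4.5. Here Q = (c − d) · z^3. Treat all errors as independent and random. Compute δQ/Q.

0.149

Let u = c − d = 6.88. δu = √(δc² + δd²) = √(0.0729 + 0.0529) = 0.355, so δu/u = 0.0516.
Q is then a monomial in u, z:
δQ/Q = √((δu/u)² + (3·δz/z)²) = √(0.00266 + 0.0196) = 0.149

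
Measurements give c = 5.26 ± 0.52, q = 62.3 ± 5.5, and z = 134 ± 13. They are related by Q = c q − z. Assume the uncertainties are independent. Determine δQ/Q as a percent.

Let p = c·q = 328. δp/p = √((1·δc/c)² + (1·δq/q)²) = √(0.00977 + 0.00779) = 0.133, so δp = 43.4.
Q = p − z: δQ = √(δp² + δz²) = √(1890 + 169) = 45.3
Q = 194, so δQ/Q = 45.3/194 = 0.234.

23.4%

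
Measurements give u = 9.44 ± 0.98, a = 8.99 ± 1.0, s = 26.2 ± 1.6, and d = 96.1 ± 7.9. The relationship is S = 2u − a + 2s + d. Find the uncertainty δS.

8.80

For a sum/difference, combine absolute errors in quadrature:
  (2·δu)² = 3.84;  (δa)² = 1.00;  (2·δs)² = 10.2;  (δd)² = 62.4
δS = √(77.5) = 8.80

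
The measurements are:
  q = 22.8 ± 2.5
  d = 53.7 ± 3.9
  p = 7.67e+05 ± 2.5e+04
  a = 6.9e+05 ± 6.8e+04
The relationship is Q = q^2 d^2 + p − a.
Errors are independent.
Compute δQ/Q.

Let w = q^2·d^2 = 1.5e+06. δw/w = √((2·δq/q)² + (2·δd/d)²) = √(0.0481 + 0.0211) = 0.263, so δw = 3.94e+05.
Q = w + p − a: δQ = √(δw² + δp² + δa²) = √(1.55e+11 + 6.25e+08 + 4.62e+09) = 4.01e+05
Q = 1.58e+06, so δQ/Q = 4.01e+05/1.58e+06 = 0.254.

0.254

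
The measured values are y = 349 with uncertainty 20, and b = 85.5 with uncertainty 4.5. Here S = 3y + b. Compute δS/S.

S is a linear combination, so absolute uncertainties add in quadrature:
  (3·δy)² = 3600;  (δb)² = 20.2
δS = √(3620) = 60.2
S = 1130, so δS/S = 60.2/1130 = 0.0531.

0.0531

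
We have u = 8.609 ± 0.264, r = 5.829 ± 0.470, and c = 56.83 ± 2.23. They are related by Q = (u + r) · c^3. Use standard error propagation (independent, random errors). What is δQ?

Let w = u + r = 14.44. δw = √(δu² + δr²) = √(0.0697 + 0.221) = 0.539, so δw/w = 0.0373.
Q is then a monomial in w, c:
δQ/Q = √((δw/w)² + (3·δc/c)²) = √(0.00139 + 0.0139) = 0.123
Q = 2.65e+06, so δQ = 0.123 × 2.65e+06 = 3.27e+05.

3.27e+05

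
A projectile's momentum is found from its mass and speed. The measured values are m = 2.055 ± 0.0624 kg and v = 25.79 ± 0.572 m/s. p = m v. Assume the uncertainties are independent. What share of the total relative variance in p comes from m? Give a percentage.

65.2%

(δp/p)² = (1·δm/m)² + (1·δv/v)²
  m term: (1×0.0304)² = 0.000922
  v term: (1×0.0222)² = 0.000492
Total = 0.00141. Share from m = 0.000922/0.00141 = 0.652.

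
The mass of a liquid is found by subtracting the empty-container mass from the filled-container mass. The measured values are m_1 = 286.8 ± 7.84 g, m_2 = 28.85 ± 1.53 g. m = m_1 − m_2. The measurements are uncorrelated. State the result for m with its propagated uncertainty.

Sums and differences: (δm)² = Σ (cᵢ δxᵢ)².
  (δm_1)² = 61.5;  (δm_2)² = 2.34
δm = √(63.8) = 7.99 g
m = 257.9 g.

257.9 ± 7.99 g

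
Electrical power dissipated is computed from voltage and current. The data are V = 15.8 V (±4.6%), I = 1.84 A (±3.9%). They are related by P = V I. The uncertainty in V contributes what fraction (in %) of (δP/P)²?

(δP/P)² = (1·δV/V)² + (1·δI/I)²
  V term: (1×0.0460)² = 0.00212
  I term: (1×0.0390)² = 0.00152
Total = 0.00364. Share from V = 0.00212/0.00364 = 0.582.

58.2%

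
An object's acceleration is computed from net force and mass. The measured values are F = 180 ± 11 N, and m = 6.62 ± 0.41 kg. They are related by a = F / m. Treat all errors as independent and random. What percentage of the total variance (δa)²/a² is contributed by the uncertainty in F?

(δa/a)² = (1·δF/F)² + (-1·δm/m)²
  F term: (1×0.0611)² = 0.00373
  m term: (-1×0.0619)² = 0.00384
Total = 0.00757. Share from F = 0.00373/0.00757 = 0.493.

49.3%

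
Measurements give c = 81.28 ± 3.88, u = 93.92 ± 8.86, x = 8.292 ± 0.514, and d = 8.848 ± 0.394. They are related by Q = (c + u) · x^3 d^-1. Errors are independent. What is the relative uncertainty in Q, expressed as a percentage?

19.9%

Let w = c + u = 175.2. δw = √(δc² + δu²) = √(15.1 + 78.5) = 9.67, so δw/w = 0.0552.
Q is then a monomial in w, x, d:
δQ/Q = √((δw/w)² + (3·δx/x)² + (-1·δd/d)²) = √(0.00305 + 0.0346 + 0.00198) = 0.199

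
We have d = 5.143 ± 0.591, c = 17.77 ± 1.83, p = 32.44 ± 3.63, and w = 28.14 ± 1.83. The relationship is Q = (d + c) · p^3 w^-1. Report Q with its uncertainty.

Let u = d + c = 22.91. δu = √(δd² + δc²) = √(0.349 + 3.35) = 1.92, so δu/u = 0.0839.
Q is then a monomial in u, p, w:
δQ/Q = √((δu/u)² + (3·δp/p)² + (-1·δw/w)²) = √(0.00704 + 0.113 + 0.00423) = 0.352
Q = 27800, so δQ = 0.352 × 27800 = 9790.

27800 ± 9790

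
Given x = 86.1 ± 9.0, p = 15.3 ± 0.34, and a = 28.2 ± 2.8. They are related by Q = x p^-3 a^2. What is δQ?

4.48

Since Q is a product/quotient, work with relative uncertainties:
  (1·δx/x)² = (1×0.105)² = 0.0109;  (-3·δp/p)² = (-3×0.0222)² = 0.00444;  (2·δa/a)² = (2×0.0993)² = 0.0394
δQ/Q = √(0.0548) = 0.234
Q = 19.1, so δQ = 0.234 × 19.1 = 4.48.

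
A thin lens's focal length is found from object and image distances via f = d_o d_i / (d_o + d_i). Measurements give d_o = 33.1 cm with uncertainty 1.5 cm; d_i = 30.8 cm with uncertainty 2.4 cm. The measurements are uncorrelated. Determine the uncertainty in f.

∂f/∂d_o = (d_i/(d_o+d_i))² = 0.232;  ∂f/∂d_i = (d_o/(d_o+d_i))² = 0.268
δf = √((∂f/∂d_o · δd_o)² + (∂f/∂d_i · δd_i)²) = √(0.121 + 0.415) = 0.732 cm

0.732 cm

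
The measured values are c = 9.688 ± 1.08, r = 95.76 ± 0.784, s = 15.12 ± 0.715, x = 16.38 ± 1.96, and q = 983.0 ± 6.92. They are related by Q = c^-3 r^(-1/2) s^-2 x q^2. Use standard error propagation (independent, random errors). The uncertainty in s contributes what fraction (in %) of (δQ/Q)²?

6.61%

(δQ/Q)² = (-3·δc/c)² + (−½·δr/r)² + (-2·δs/s)² + (1·δx/x)² + (2·δq/q)²
  c term: (-3×0.111)² = 0.112
  r term: (-0.5×0.00819)² = 1.68e-05
  s term: (-2×0.0473)² = 0.00894
  x term: (1×0.120)² = 0.0143
  q term: (2×0.00704)² = 0.000198
Total = 0.135. Share from s = 0.00894/0.135 = 0.0661.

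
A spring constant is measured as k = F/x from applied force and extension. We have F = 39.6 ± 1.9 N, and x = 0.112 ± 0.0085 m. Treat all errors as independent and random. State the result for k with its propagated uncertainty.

354 ± 31.7 N/m

k is a product of powers, so relative uncertainties combine in quadrature:
  (1·δF/F)² = (1×0.0480)² = 0.00230;  (-1·δx/x)² = (-1×0.0759)² = 0.00576
δk/k = √(0.00806) = 0.0898
k = 354 N/m, so δk = 0.0898 × 354 = 31.7 N/m.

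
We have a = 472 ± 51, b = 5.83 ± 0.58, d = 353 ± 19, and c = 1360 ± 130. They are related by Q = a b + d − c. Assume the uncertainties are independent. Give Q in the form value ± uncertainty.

Let p = a·b = 2750. δp/p = √((1·δa/a)² + (1·δb/b)²) = √(0.0117 + 0.00990) = 0.147, so δp = 404.
Q = p + d − c: δQ = √(δp² + δd² + δc²) = √(1.63e+05 + 361 + 16900) = 425
Q = 1740.

1740 ± 425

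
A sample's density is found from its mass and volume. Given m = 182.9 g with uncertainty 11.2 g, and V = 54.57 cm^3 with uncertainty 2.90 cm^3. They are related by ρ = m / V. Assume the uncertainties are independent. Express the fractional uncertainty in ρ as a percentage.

8.11%

Relative error in a monomial: (δρ/ρ)² = Σ (nᵢ · δxᵢ/xᵢ)².
  (1·δm/m)² = (1×0.0612)² = 0.00375;  (-1·δV/V)² = (-1×0.0531)² = 0.00282
δρ/ρ = √(0.00657) = 0.0811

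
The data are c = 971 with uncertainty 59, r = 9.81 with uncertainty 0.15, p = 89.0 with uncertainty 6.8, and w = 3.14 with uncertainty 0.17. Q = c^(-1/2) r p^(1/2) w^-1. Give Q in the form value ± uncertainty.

0.946 ± 0.0704

Since Q is a product/quotient, work with relative uncertainties:
  (−½·δc/c)² = (-0.5×0.0608)² = 0.000923;  (1·δr/r)² = (1×0.0153)² = 0.000234;  (½·δp/p)² = (0.5×0.0764)² = 0.00146;  (-1·δw/w)² = (-1×0.0541)² = 0.00293
δQ/Q = √(0.00555) = 0.0745
Q = 0.946, so δQ = 0.0745 × 0.946 = 0.0704.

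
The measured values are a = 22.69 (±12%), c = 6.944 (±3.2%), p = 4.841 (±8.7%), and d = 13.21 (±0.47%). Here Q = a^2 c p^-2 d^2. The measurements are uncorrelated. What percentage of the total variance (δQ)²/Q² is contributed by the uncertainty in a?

(δQ/Q)² = (2·δa/a)² + (1·δc/c)² + (-2·δp/p)² + (2·δd/d)²
  a term: (2×0.120)² = 0.0576
  c term: (1×0.0320)² = 0.00102
  p term: (-2×0.0870)² = 0.0303
  d term: (2×0.00470)² = 8.84e-05
Total = 0.0890. Share from a = 0.0576/0.0890 = 0.647.

64.7%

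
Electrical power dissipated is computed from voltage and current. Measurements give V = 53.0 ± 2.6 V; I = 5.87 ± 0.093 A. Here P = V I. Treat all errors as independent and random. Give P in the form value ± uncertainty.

Each factor contributes (exponent × relative error)² to (δP/P)²:
  (1·δV/V)² = (1×0.0491)² = 0.00241;  (1·δI/I)² = (1×0.0158)² = 0.000251
δP/P = √(0.00266) = 0.0516
P = 311 W, so δP = 0.0516 × 311 = 16.0 W.

311 ± 16.0 W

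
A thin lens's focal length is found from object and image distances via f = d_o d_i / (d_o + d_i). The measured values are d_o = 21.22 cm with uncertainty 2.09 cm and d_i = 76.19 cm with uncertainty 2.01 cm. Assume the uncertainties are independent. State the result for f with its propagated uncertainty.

∂f/∂d_o = (d_i/(d_o+d_i))² = 0.612;  ∂f/∂d_i = (d_o/(d_o+d_i))² = 0.0475
δf = √((∂f/∂d_o · δd_o)² + (∂f/∂d_i · δd_i)²) = √(1.63 + 0.00910) = 1.28 cm
f = 16.60 cm.

16.60 ± 1.28 cm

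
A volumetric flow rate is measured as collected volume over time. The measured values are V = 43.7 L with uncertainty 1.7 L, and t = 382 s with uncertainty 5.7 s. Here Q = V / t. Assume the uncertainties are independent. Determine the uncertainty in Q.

0.00477 L/s

Relative error in a monomial: (δQ/Q)² = Σ (nᵢ · δxᵢ/xᵢ)².
  (1·δV/V)² = (1×0.0389)² = 0.00151;  (-1·δt/t)² = (-1×0.0149)² = 0.000223
δQ/Q = √(0.00174) = 0.0417
Q = 0.114 L/s, so δQ = 0.0417 × 0.114 = 0.00477 L/s.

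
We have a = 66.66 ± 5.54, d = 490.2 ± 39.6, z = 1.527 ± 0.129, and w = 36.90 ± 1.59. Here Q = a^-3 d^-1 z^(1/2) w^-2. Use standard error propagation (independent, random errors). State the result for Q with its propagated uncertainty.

Since Q is a product/quotient, work with relative uncertainties:
  (-3·δa/a)² = (-3×0.0831)² = 0.0622;  (-1·δd/d)² = (-1×0.0808)² = 0.00653;  (½·δz/z)² = (0.5×0.0845)² = 0.00178;  (-2·δw/w)² = (-2×0.0431)² = 0.00743
δQ/Q = √(0.0779) = 0.279
Q = 6.25e-12, so δQ = 0.279 × 6.25e-12 = 1.74e-12.

(6.250 ± 1.74) × 10^-12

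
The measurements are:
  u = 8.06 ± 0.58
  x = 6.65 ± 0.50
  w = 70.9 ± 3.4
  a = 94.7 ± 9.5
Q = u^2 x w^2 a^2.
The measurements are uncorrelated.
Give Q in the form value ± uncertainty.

Products/powers → add relative errors in quadrature, weighted by exponent:
  (2·δu/u)² = (2×0.0720)² = 0.0207;  (1·δx/x)² = (1×0.0752)² = 0.00565;  (2·δw/w)² = (2×0.0480)² = 0.00920;  (2·δa/a)² = (2×0.100)² = 0.0403
δQ/Q = √(0.0758) = 0.275
Q = 1.95e+10, so δQ = 0.275 × 1.95e+10 = 5.36e+09.

(1.95 ± 0.536) × 10^10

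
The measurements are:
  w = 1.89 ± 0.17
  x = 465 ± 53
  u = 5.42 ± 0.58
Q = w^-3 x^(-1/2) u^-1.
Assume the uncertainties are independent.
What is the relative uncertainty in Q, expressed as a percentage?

Products/powers → add relative errors in quadrature, weighted by exponent:
  (-3·δw/w)² = (-3×0.0899)² = 0.0728;  (−½·δx/x)² = (-0.5×0.114)² = 0.00325;  (-1·δu/u)² = (-1×0.107)² = 0.0115
δQ/Q = √(0.0875) = 0.296

29.6%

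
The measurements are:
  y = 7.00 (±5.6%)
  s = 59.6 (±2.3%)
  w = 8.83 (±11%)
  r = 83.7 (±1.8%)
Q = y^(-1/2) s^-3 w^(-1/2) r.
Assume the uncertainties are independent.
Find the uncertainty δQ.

For a monomial Q ∝ y^(-1/2), s^-3, w^(-1/2), r, fractional errors add in quadrature:
  (−½·δy/y)² = (-0.5×0.0560)² = 0.000784;  (-3·δs/s)² = (-3×0.0230)² = 0.00476;  (−½·δw/w)² = (-0.5×0.110)² = 0.00302;  (1·δr/r)² = (1×0.0180)² = 0.000324
δQ/Q = √(0.00889) = 0.0943
Q = 5.03e-05, so δQ = 0.0943 × 5.03e-05 = 4.74e-06.

4.74e-06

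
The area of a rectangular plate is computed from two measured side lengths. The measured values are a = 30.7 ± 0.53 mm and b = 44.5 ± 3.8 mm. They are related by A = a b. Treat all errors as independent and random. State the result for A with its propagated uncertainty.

Each factor contributes (exponent × relative error)² to (δA/A)²:
  (1·δa/a)² = (1×0.0173)² = 0.000298;  (1·δb/b)² = (1×0.0854)² = 0.00729
δA/A = √(0.00759) = 0.0871
A = 1370 mm^2, so δA = 0.0871 × 1370 = 119 mm^2.

1370 ± 119 mm^2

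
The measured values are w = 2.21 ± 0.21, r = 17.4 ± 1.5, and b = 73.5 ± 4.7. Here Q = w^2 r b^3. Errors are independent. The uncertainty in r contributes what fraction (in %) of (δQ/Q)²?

(δQ/Q)² = (2·δw/w)² + (1·δr/r)² + (3·δb/b)²
  w term: (2×0.0950)² = 0.0361
  r term: (1×0.0862)² = 0.00743
  b term: (3×0.0639)² = 0.0368
Total = 0.0804. Share from r = 0.00743/0.0804 = 0.0925.

9.25%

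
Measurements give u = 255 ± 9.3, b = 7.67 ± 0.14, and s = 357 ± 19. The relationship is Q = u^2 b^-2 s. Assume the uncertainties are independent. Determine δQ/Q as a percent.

9.74%

Q is a product of powers, so relative uncertainties combine in quadrature:
  (2·δu/u)² = (2×0.0365)² = 0.00532;  (-2·δb/b)² = (-2×0.0183)² = 0.00133;  (1·δs/s)² = (1×0.0532)² = 0.00283
δQ/Q = √(0.00949) = 0.0974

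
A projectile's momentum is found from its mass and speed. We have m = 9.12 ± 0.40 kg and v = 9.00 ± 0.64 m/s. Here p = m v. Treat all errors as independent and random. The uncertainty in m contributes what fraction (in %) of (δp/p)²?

27.6%

(δp/p)² = (1·δm/m)² + (1·δv/v)²
  m term: (1×0.0439)² = 0.00192
  v term: (1×0.0711)² = 0.00506
Total = 0.00698. Share from m = 0.00192/0.00698 = 0.276.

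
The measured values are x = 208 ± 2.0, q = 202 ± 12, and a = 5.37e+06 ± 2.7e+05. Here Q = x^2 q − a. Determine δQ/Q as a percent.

18.1%

Let p = x^2·q = 8.74e+06. δp/p = √((2·δx/x)² + (1·δq/q)²) = √(0.000370 + 0.00353) = 0.0624, so δp = 5.46e+05.
Q = p − a: δQ = √(δp² + δa²) = √(2.98e+11 + 7.29e+10) = 6.09e+05
Q = 3.37e+06, so δQ/Q = 6.09e+05/3.37e+06 = 0.181.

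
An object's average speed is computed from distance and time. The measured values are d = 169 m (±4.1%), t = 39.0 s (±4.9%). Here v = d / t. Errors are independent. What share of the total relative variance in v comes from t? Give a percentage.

(δv/v)² = (1·δd/d)² + (-1·δt/t)²
  d term: (1×0.0410)² = 0.00168
  t term: (-1×0.0490)² = 0.00240
Total = 0.00408. Share from t = 0.00240/0.00408 = 0.588.

58.8%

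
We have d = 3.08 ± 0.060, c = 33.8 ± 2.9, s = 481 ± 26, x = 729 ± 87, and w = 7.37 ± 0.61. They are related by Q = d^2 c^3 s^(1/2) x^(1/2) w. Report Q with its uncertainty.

(1.60 ± 0.449) × 10^9

Products/powers → add relative errors in quadrature, weighted by exponent:
  (2·δd/d)² = (2×0.0195)² = 0.00152;  (3·δc/c)² = (3×0.0858)² = 0.0663;  (½·δs/s)² = (0.5×0.0541)² = 0.000730;  (½·δx/x)² = (0.5×0.119)² = 0.00356;  (1·δw/w)² = (1×0.0828)² = 0.00685
δQ/Q = √(0.0789) = 0.281
Q = 1.6e+09, so δQ = 0.281 × 1.6e+09 = 4.49e+08.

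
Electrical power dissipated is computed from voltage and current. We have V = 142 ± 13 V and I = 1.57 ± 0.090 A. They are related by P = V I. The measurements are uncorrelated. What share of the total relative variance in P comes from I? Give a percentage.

28.2%

(δP/P)² = (1·δV/V)² + (1·δI/I)²
  V term: (1×0.0915)² = 0.00838
  I term: (1×0.0573)² = 0.00329
Total = 0.0117. Share from I = 0.00329/0.0117 = 0.282.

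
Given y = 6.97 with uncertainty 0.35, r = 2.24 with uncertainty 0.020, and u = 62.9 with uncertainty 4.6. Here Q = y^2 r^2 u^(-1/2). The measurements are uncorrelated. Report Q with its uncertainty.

Products/powers → add relative errors in quadrature, weighted by exponent:
  (2·δy/y)² = (2×0.0502)² = 0.0101;  (2·δr/r)² = (2×0.00893)² = 0.000319;  (−½·δu/u)² = (-0.5×0.0731)² = 0.00134
δQ/Q = √(0.0117) = 0.108
Q = 30.7, so δQ = 0.108 × 30.7 = 3.33.

30.7 ± 3.33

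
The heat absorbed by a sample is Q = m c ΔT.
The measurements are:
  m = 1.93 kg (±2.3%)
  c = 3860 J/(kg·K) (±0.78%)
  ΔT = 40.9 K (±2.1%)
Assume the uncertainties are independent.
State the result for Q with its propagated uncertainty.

Relative error in a monomial: (δQ/Q)² = Σ (nᵢ · δxᵢ/xᵢ)².
  (1·δm/m)² = (1×0.0230)² = 0.000529;  (1·δc/c)² = (1×0.00780)² = 6.08e-05;  (1·δΔT/ΔT)² = (1×0.0210)² = 0.000441
δQ/Q = √(0.00103) = 0.0321
Q = 3.05e+05 J, so δQ = 0.0321 × 3.05e+05 = 9780 J.

(3.05 ± 0.0978) × 10^5 J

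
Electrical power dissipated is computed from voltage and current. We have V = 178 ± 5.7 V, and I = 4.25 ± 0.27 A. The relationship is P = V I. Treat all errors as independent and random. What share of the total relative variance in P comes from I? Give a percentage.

79.7%

(δP/P)² = (1·δV/V)² + (1·δI/I)²
  V term: (1×0.0320)² = 0.00103
  I term: (1×0.0635)² = 0.00404
Total = 0.00506. Share from I = 0.00404/0.00506 = 0.797.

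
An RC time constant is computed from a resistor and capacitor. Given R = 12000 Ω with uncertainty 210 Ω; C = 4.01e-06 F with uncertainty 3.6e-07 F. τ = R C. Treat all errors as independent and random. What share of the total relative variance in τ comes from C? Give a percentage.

(δτ/τ)² = (1·δR/R)² + (1·δC/C)²
  R term: (1×0.0175)² = 0.000306
  C term: (1×0.0898)² = 0.00806
Total = 0.00837. Share from C = 0.00806/0.00837 = 0.963.

96.3%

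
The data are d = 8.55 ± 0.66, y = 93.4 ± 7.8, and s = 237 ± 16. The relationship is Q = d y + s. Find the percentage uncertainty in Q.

8.90%

Let p = d·y = 799. δp/p = √((1·δd/d)² + (1·δy/y)²) = √(0.00596 + 0.00697) = 0.114, so δp = 90.8.
Q = p + s: δQ = √(δp² + δs²) = √(8250 + 256) = 92.2
Q = 1040, so δQ/Q = 92.2/1040 = 0.0890.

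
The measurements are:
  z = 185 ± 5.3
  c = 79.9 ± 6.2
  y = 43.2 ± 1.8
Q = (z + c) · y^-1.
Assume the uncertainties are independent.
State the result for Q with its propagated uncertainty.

Let u = z + c = 265. δu = √(δz² + δc²) = √(28.1 + 38.4) = 8.16, so δu/u = 0.0308.
Q is then a monomial in u, y:
δQ/Q = √((δu/u)² + (-1·δy/y)²) = √(0.000948 + 0.00174) = 0.0518
Q = 6.13, so δQ = 0.0518 × 6.13 = 0.318.

6.13 ± 0.318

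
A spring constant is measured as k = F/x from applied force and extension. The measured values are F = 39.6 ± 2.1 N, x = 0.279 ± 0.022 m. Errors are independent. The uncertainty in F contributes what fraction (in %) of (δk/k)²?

(δk/k)² = (1·δF/F)² + (-1·δx/x)²
  F term: (1×0.0530)² = 0.00281
  x term: (-1×0.0789)² = 0.00622
Total = 0.00903. Share from F = 0.00281/0.00903 = 0.311.

31.1%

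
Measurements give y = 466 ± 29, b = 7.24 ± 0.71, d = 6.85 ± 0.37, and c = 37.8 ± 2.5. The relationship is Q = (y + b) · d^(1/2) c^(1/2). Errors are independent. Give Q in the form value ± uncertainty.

Let u = y + b = 473. δu = √(δy² + δb²) = √(841 + 0.504) = 29.0, so δu/u = 0.0613.
Q is then a monomial in u, d, c:
δQ/Q = √((δu/u)² + (½·δd/d)² + (½·δc/c)²) = √(0.00376 + 0.000729 + 0.00109) = 0.0747
Q = 7620, so δQ = 0.0747 × 7620 = 569.

7620 ± 569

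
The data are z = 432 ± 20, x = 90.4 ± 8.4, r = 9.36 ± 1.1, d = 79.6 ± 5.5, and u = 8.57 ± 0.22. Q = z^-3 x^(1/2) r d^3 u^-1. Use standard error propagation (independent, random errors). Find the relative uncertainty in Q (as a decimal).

0.281

Relative error in a monomial: (δQ/Q)² = Σ (nᵢ · δxᵢ/xᵢ)².
  (-3·δz/z)² = (-3×0.0463)² = 0.0193;  (½·δx/x)² = (0.5×0.0929)² = 0.00216;  (1·δr/r)² = (1×0.118)² = 0.0138;  (3·δd/d)² = (3×0.0691)² = 0.0430;  (-1·δu/u)² = (-1×0.0257)² = 0.000659
δQ/Q = √(0.0789) = 0.281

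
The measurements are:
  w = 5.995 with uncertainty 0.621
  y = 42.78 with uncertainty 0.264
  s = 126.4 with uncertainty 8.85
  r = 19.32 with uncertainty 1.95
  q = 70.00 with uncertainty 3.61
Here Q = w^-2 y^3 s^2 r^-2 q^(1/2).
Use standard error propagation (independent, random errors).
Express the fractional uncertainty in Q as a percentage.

32.3%

Each factor contributes (exponent × relative error)² to (δQ/Q)²:
  (-2·δw/w)² = (-2×0.104)² = 0.0429;  (3·δy/y)² = (3×0.00617)² = 0.000343;  (2·δs/s)² = (2×0.0700)² = 0.0196;  (-2·δr/r)² = (-2×0.101)² = 0.0407;  (½·δq/q)² = (0.5×0.0516)² = 0.000665
δQ/Q = √(0.104) = 0.323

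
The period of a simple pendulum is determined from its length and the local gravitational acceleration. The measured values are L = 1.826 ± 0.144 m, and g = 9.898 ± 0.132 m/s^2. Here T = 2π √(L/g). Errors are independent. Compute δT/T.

0.0400

T is a product of powers, so relative uncertainties combine in quadrature:
  (½·δL/L)² = (0.5×0.0789)² = 0.00155;  (−½·δg/g)² = (-0.5×0.0133)² = 4.45e-05
δT/T = √(0.00160) = 0.0400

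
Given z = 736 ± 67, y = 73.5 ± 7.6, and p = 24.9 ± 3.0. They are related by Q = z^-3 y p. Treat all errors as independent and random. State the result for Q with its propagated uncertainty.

(4.59 ± 1.45) × 10^-6

Relative error in a monomial: (δQ/Q)² = Σ (nᵢ · δxᵢ/xᵢ)².
  (-3·δz/z)² = (-3×0.0910)² = 0.0746;  (1·δy/y)² = (1×0.103)² = 0.0107;  (1·δp/p)² = (1×0.120)² = 0.0145
δQ/Q = √(0.0998) = 0.316
Q = 4.59e-06, so δQ = 0.316 × 4.59e-06 = 1.45e-06.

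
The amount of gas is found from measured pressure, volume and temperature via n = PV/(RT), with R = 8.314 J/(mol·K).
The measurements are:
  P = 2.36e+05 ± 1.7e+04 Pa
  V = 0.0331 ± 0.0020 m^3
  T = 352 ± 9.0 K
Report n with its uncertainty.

n is a product of powers, so relative uncertainties combine in quadrature:
  (1·δP/P)² = (1×0.0720)² = 0.00519;  (1·δV/V)² = (1×0.0604)² = 0.00365;  (-1·δT/T)² = (-1×0.0256)² = 0.000654
δn/n = √(0.00949) = 0.0974
n = 2.67 mol, so δn = 0.0974 × 2.67 = 0.260 mol.

2.67 ± 0.260 mol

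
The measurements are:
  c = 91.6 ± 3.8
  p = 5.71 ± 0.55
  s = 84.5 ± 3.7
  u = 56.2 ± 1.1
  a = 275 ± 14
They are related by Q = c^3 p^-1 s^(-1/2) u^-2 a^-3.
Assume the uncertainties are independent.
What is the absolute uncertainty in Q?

Q is a product of powers, so relative uncertainties combine in quadrature:
  (3·δc/c)² = (3×0.0415)² = 0.0155;  (-1·δp/p)² = (-1×0.0963)² = 0.00928;  (−½·δs/s)² = (-0.5×0.0438)² = 0.000479;  (-2·δu/u)² = (-2×0.0196)² = 0.00153;  (-3·δa/a)² = (-3×0.0509)² = 0.0233
δQ/Q = √(0.0501) = 0.224
Q = 2.23e-07, so δQ = 0.224 × 2.23e-07 = 4.99e-08.

4.99e-08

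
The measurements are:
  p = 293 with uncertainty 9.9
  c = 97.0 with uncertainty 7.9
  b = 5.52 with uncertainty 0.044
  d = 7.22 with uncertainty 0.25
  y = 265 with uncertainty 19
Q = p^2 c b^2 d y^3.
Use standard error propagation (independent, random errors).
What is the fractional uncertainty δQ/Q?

0.243

Q is a product of powers, so relative uncertainties combine in quadrature:
  (2·δp/p)² = (2×0.0338)² = 0.00457;  (1·δc/c)² = (1×0.0814)² = 0.00663;  (2·δb/b)² = (2×0.00797)² = 0.000254;  (1·δd/d)² = (1×0.0346)² = 0.00120;  (3·δy/y)² = (3×0.0717)² = 0.0463
δQ/Q = √(0.0589) = 0.243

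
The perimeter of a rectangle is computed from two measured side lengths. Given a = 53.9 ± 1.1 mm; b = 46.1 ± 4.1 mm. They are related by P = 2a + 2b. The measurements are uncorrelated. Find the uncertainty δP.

P is a linear combination, so absolute uncertainties add in quadrature:
  (2·δa)² = 4.84;  (2·δb)² = 67.2
δP = √(72.1) = 8.49 mm

8.49 mm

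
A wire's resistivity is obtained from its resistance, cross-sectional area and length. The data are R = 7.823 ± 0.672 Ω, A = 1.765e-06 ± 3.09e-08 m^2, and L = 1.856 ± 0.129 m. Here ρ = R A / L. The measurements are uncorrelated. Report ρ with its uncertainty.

Relative error in a monomial: (δρ/ρ)² = Σ (nᵢ · δxᵢ/xᵢ)².
  (1·δR/R)² = (1×0.0859)² = 0.00738;  (1·δA/A)² = (1×0.0175)² = 0.000306;  (-1·δL/L)² = (-1×0.0695)² = 0.00483
δρ/ρ = √(0.0125) = 0.112
ρ = 7.439e-06 Ω·m, so δρ = 0.112 × 7.439e-06 = 8.32e-07 Ω·m.

(7.439 ± 0.832) × 10^-6 Ω·m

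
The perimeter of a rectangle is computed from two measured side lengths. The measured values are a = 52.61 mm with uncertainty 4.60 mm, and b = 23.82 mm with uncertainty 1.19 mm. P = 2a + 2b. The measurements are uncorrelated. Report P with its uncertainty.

152.9 ± 9.50 mm

Absolute uncertainties add in quadrature for a linear combination:
  (2·δa)² = 84.6;  (2·δb)² = 5.66
δP = √(90.3) = 9.50 mm
P = 152.9 mm.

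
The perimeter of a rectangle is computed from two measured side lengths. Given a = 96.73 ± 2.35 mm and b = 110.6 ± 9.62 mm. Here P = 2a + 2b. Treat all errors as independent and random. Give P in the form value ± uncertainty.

Sums and differences: (δP)² = Σ (cᵢ δxᵢ)².
  (2·δa)² = 22.1;  (2·δb)² = 370
δP = √(392) = 19.8 mm
P = 414.7 mm.

414.7 ± 19.8 mm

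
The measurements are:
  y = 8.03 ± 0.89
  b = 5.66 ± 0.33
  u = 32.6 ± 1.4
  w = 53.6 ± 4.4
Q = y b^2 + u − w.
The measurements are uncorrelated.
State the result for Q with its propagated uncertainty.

236 ± 41.6

Let p = y·b^2 = 257. δp/p = √((1·δy/y)² + (2·δb/b)²) = √(0.0123 + 0.0136) = 0.161, so δp = 41.4.
Q = p + u − w: δQ = √(δp² + δu² + δw²) = √(1710 + 1.96 + 19.4) = 41.6
Q = 236.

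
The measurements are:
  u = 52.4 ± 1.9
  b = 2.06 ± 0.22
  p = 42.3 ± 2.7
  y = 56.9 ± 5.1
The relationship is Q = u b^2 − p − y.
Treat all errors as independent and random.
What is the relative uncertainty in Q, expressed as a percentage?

39.4%

Let w = u·b^2 = 222. δw/w = √((1·δu/u)² + (2·δb/b)²) = √(0.00131 + 0.0456) = 0.217, so δw = 48.2.
Q = w − p − y: δQ = √(δw² + δp² + δy²) = √(2320 + 7.29 + 26.0) = 48.5
Q = 123, so δQ/Q = 48.5/123 = 0.394.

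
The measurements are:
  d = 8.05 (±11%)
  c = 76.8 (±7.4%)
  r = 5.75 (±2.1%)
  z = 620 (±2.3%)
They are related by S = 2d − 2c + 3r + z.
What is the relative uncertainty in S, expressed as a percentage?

For a sum/difference, combine absolute errors in quadrature:
  (2·δd)² = 3.14;  (2·δc)² = 129;  (3·δr)² = 0.131;  (δz)² = 203
δS = √(336) = 18.3
S = 500, so δS/S = 18.3/500 = 0.0367.

3.67%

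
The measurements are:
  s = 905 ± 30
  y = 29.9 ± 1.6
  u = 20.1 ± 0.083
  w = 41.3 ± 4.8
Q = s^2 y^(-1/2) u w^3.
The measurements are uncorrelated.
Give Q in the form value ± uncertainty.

Each factor contributes (exponent × relative error)² to (δQ/Q)²:
  (2·δs/s)² = (2×0.0331)² = 0.00440;  (−½·δy/y)² = (-0.5×0.0535)² = 0.000716;  (1·δu/u)² = (1×0.00413)² = 1.71e-05;  (3·δw/w)² = (3×0.116)² = 0.122
δQ/Q = √(0.127) = 0.356
Q = 2.12e+11, so δQ = 0.356 × 2.12e+11 = 7.55e+10.

(2.12 ± 0.755) × 10^11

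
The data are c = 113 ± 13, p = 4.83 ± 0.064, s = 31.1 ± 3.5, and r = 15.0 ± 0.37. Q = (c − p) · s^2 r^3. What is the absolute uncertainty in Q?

9.38e+07

Let u = c − p = 108. δu = √(δc² + δp²) = √(169 + 0.00410) = 13.0, so δu/u = 0.120.
Q is then a monomial in u, s, r:
δQ/Q = √((δu/u)² + (2·δs/s)² + (3·δr/r)²) = √(0.0144 + 0.0507 + 0.00548) = 0.266
Q = 3.53e+08, so δQ = 0.266 × 3.53e+08 = 9.38e+07.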